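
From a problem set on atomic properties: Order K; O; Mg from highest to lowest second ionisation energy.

O, K, Mg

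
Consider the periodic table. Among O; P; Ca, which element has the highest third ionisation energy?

Consider each +2 ion: O²⁺ still has 4 valence electrons; P²⁺ still has 3 valence electrons; Ca²⁺ is the bare [Ar] core.
Usually core removal costs more than valence removal, but here the competition is close: a tightly held n=2 valence electron can cost more to remove than an n=3 core electron, so the actual values have to decide it.
Valence configurations: O²⁺ [He]2s²2p², P²⁺ [Ne]3s²3p¹.
Approximate IE_3 values (kJ/mol): O 5300, P 2914, Ca 4912.
So the third ionization energies run P < Ca < O.

O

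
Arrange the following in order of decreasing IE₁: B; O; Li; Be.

O > Be > B > Li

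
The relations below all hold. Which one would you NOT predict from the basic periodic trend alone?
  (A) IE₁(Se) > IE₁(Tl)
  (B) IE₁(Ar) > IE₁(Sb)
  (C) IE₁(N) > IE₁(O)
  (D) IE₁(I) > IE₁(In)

The general trend: IE₁ increases across a period and decreases down a group.
(A) Se (period 4, group 16) vs Tl (period 6, group 13): the stated order agrees with the simple trend.
(B) Ar (period 3, group 18) vs Sb (period 5, group 15): the stated order agrees with the simple trend.
(C) N (period 2, group 15) vs O (period 2, group 16): the stated order contradicts the simple trend.
(D) I (period 5, group 17) vs In (period 5, group 13): the stated order agrees with the simple trend.
The exception is (C): pairing an electron in O's 2p⁴ costs repulsion energy, so O ionizes more easily than half-filled N (2p³).

(C)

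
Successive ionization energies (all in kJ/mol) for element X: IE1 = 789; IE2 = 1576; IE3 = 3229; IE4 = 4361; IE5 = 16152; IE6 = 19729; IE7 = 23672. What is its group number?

Group 14

Look for the largest jump between consecutive ionization energies: IE5/IE4 ≈ 3.7, far larger than any earlier ratio.
That jump marks the point where a core electron is being removed. So the atom has 4 valence electrons.
A main-group element with 4 valence electrons is in group 14.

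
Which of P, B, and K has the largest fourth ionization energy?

B

After 3 electrons have been removed, what remains? P³⁺ still has 2 valence electrons; B³⁺ is the bare [He] core; K³⁺ is already 2 electrons into the core.
Breaking into a closed-shell core is much more expensive than removing a leftover valence electron — K and B have the largest IE_4 here.
Tabulated IE_4 (kJ/mol): P 4964, B 25026, K 5877.
Putting it together, IE_4: P < K < B.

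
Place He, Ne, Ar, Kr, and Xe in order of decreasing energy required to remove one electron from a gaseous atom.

He > Ne > Ar > Kr > Xe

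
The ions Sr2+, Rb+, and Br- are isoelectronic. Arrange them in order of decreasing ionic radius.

All of these have 36 electrons, so size is governed by nuclear charge alone: the more protons, the stronger the pull on the same electron cloud, and the smaller the ion.
Nuclear charges: Sr2+ (Z=38), Rb+ (Z=37), Br- (Z=35).
Largest to smallest: Br- > Rb+ > Sr2+.

Br- > Rb+ > Sr2+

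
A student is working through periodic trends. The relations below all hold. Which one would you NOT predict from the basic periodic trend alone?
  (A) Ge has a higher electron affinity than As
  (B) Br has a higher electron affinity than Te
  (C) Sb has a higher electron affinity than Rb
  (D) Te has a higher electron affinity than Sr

The general trend: electron affinity increases across a period and decreases down a group.
(A) Ge (period 4, group 14) vs As (period 4, group 15): the stated order contradicts the simple trend.
(B) Br (period 4, group 17) vs Te (period 5, group 16): the stated order agrees with the simple trend.
(C) Sb (period 5, group 15) vs Rb (period 5, group 1): the stated order agrees with the simple trend.
(D) Te (period 5, group 16) vs Sr (period 5, group 2): the stated order agrees with the simple trend.
The exception is (A): adding an electron to As's half-filled 4p³ is unfavourable, so Ge (4p²) has the more exothermic EA.

(A)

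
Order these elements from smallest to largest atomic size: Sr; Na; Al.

Na is in period 3, group 1; Al is in period 3, group 13; Sr is in period 5, group 2.
Atomic radius shrinks across a period as nuclear charge pulls the same shell inward, and grows down a group as new shells are added.
Neither a single period nor a single group — weigh both effects.
Na > Al: both are in period 3; the period trend gives Na the larger value.
Sr > Na: period and group pull opposite ways; the down-group shift dominates (185 vs 155 pm).
For reference (pm): Na 155, Al 126, Sr 185.
So from smallest to largest: Al < Na < Sr.

Al < Na < Sr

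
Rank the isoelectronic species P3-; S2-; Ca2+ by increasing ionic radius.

Ca2+, S2-, P3-

All of these have 18 electrons, so size is governed by nuclear charge alone: the more protons, the stronger the pull on the same electron cloud, and the smaller the ion.
Nuclear charges: Ca2+ (Z=20), S2- (Z=16), P3- (Z=15).
Smallest to largest: Ca2+ < S2- < P3-.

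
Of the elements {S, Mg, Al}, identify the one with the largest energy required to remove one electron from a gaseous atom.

Mg is in period 3, group 2; Al is in period 3, group 13; S is in period 3, group 16.
IE₁ increases left→right with effective nuclear charge and decreases top→bottom as the valence shell moves farther out.
All lie in period 3; the across-period trend (first ionization energy increases left to right) applies, with the exception below.
Note the exception: Mg has a higher first ionization energy than Al, contrary to the simple trend — Al's single 3p electron is easier to remove than one from Mg's filled 3s².
Approximate values (kJ/mol): Mg 738, Al 578, S 1000.
The largest energy required to remove one electron from a gaseous atom among these belongs to S.

S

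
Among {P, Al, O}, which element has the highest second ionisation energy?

O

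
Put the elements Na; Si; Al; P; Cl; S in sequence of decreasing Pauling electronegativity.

Cl > S > P > Si > Al > Na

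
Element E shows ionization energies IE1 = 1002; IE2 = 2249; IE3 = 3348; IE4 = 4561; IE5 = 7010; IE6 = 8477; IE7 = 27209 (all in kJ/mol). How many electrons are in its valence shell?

Look for the largest jump between consecutive ionization energies: IE7/IE6 ≈ 3.2, far larger than any earlier ratio.
That jump marks the point where a core electron is being removed. So the atom has 6 valence electrons.

6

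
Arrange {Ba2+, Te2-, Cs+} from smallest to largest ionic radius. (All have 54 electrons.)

All of these have 54 electrons, so size is governed by nuclear charge alone: the more protons, the stronger the pull on the same electron cloud, and the smaller the ion.
Nuclear charges: Ba2+ (Z=56), Cs+ (Z=55), Te2- (Z=52).
Smallest to largest: Ba2+ < Cs+ < Te2-.

Ba2+, Cs+, Te2-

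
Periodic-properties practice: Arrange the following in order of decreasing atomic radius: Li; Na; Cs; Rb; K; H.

Radius decreases left→right (rising Z_eff, same n) and increases top→bottom (higher n).
All are in group 1, so atomic radius increases down the group.
So from largest to smallest: Cs > Rb > K > Na > Li > H.

Cs > Rb > K > Na > Li > H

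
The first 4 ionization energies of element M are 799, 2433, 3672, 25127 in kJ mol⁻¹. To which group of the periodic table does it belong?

Look for the largest jump between consecutive ionization energies: IE4/IE3 ≈ 6.8, far larger than any earlier ratio.
That jump marks the point where a core electron is being removed. So the atom has 3 valence electrons.
A main-group element with 3 valence electrons is in group 13.

Group 13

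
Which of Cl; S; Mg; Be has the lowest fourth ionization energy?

After 3 electrons have been removed, what remains? Cl³⁺ still has 4 valence electrons; S³⁺ still has 3 valence electrons; Mg³⁺ is already 1 electron into the core; Be³⁺ is already 1 electron into the core.
Pulling an electron out of a noble-gas core costs far more than removing a remaining valence electron, so Mg and Be sit at the high end of IE_4.
Valence configurations: Cl³⁺ [Ne]3s²3p², S³⁺ [Ne]3s²3p¹.
Approximate IE_4 values (kJ/mol): Cl 5159, S 4556, Mg 10543, Be 21007.
Putting it together, IE_4: S < Cl < Mg < Be.

S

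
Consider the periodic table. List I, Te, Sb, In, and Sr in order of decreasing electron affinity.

I > Te > Sb > In > Sr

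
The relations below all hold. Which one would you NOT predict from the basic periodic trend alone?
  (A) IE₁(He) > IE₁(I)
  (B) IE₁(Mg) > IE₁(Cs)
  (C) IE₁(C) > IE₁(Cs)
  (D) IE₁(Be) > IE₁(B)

The general trend: first ionization energy increases across a period and decreases down a group.
(A) He (period 1, group 18) vs I (period 5, group 17): the stated order agrees with the simple trend.
(B) Mg (period 3, group 2) vs Cs (period 6, group 1): the stated order agrees with the simple trend.
(C) C (period 2, group 14) vs Cs (period 6, group 1): the stated order agrees with the simple trend.
(D) Be (period 2, group 2) vs B (period 2, group 13): the stated order contradicts the simple trend.
The exception is (D): removing B's lone 2p electron is easier than breaking Be's filled 2s².

(D)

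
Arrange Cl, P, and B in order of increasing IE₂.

IE_2 is the cost of taking one more electron from the +1 cation: Cl⁺ still has 6 valence electrons; P⁺ still has 4 valence electrons; B⁺ still has 2 valence electrons.
All are still removing valence electrons, so compare the +1 ions as you would atoms: IE_2 generally rises across a period (higher Z_eff) and falls down a group (larger shell), subject to the usual subshell exceptions.
Valence configurations: Cl⁺ [Ne]3s²3p⁴, P⁺ [Ne]3s²3p², B⁺ [He]2s².
The numbers (kJ/mol): Cl 2298, P 1907, B 2427.
Overall IE_2 order: P < Cl < B.

P < Cl < B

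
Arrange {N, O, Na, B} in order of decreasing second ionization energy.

Na > O > N > B

The second ionization energy removes an electron from the +1 ion. For each element: N⁺ still has 4 valence electrons; O⁺ still has 5 valence electrons; Na⁺ is the bare [Ne] core; B⁺ still has 2 valence electrons.
Core electrons are held far more tightly than valence electrons, so Na tops the IE_2 order.
Valence configurations: N⁺ [He]2s²2p², O⁺ [He]2s²2p³, B⁺ [He]2s².
Approximate IE_2 values (kJ/mol): N 2856, O 3388, Na 4562, B 2427.
Overall IE_2 order: B < N < O < Na.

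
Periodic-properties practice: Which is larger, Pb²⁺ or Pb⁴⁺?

Both ions have Z = 82 protons, but Pb⁴⁺ has lost more electrons, so its remaining electrons feel a larger effective nuclear charge per electron and are pulled in more tightly.
Higher positive charge → smaller ion, so Pb²⁺ > Pb⁴⁺.

Pb²⁺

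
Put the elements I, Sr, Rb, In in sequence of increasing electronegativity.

Rb < Sr < In < I

EN rises left→right (higher Z_eff, smaller atoms) and falls top→bottom (larger, more shielded atoms).
All lie in period 5, so electronegativity increases left to right.
So from lowest to highest: Rb < Sr < In < I.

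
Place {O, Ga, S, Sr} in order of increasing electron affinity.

Sr, Ga, O, S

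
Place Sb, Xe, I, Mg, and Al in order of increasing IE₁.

Al < Mg < Sb < I < Xe

Mg is in period 3, group 2; Al is in period 3, group 13; Sb is in period 5, group 15; I is in period 5, group 17; Xe is in period 5, group 18.
First ionization energy rises across a period (greater Z_eff holds electrons more tightly) and falls down a group (valence electrons are farther from the nucleus).
These span different periods and groups, so the two trends combine.
Mg > Al: this pair runs against the simple trend — see the exception note.
Sb > Mg: period and group pull opposite ways; the across-period shift dominates (831 vs 738 kJ/mol).
I > Sb: I lies to the right of Sb in period 5, so the across-period effect alone puts I higher.
Xe > I: Xe lies to the right of I in period 5, so the across-period effect alone puts Xe higher.
Note the exception: Mg has a higher first ionization energy than Al, contrary to the simple trend — Al's single 3p electron is easier to remove than one from Mg's filled 3s².
For reference (kJ/mol): Mg 738, Al 578, Sb 831, I 1008, Xe 1170.
So from lowest to highest: Al < Mg < Sb < I < Xe.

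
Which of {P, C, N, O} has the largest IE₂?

O

IE_2 is the cost of taking one more electron from the +1 cation: P⁺ still has 4 valence electrons; C⁺ still has 3 valence electrons; N⁺ still has 4 valence electrons; O⁺ still has 5 valence electrons.
All are still removing valence electrons, so compare the +1 ions as you would atoms: IE_2 generally rises across a period (higher Z_eff) and falls down a group (larger shell), subject to the usual subshell exceptions.
Valence configurations: P⁺ [Ne]3s²3p², C⁺ [He]2s²2p¹, N⁺ [He]2s²2p², O⁺ [He]2s²2p³.
The numbers (kJ/mol): P 1907, C 2353, N 2856, O 3388.
So the second ionization energies run P < C < N < O.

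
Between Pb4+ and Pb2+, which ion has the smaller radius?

Both ions have Z = 82 protons, but Pb4+ has lost more electrons, so its remaining electrons feel a larger effective nuclear charge per electron and are pulled in more tightly.
Higher positive charge → smaller ion, so Pb2+ > Pb4+.

Pb4+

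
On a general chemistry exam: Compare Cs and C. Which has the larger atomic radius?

Cs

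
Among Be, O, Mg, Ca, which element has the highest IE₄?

IE_4 is the cost of taking one more electron from the +3 cation: Be³⁺ is already 1 electron into the core; O³⁺ still has 3 valence electrons; Mg³⁺ is already 1 electron into the core; Ca³⁺ is already 1 electron into the core.
Usually core removal costs more than valence removal, but here the competition is close: a tightly held n=2 valence electron can cost more to remove than an n=3 core electron, so the actual values have to decide it.
Approximate IE_4 values (kJ/mol): Be 21007, O 7469, Mg 10543, Ca 6491.
Putting it together, IE_4: Ca < O < Mg < Be.

Be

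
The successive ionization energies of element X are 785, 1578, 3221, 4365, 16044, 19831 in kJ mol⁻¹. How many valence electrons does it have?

4

Look for the largest jump between consecutive ionization energies: IE5/IE4 ≈ 3.7, far larger than any earlier ratio.
That jump marks the point where a core electron is being removed. So the atom has 4 valence electrons.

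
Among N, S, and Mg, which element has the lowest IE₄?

S

Consider each +3 ion: N³⁺ still has 2 valence electrons; S³⁺ still has 3 valence electrons; Mg³⁺ is already 1 electron into the core.
Breaking into a closed-shell core is much more expensive than removing a leftover valence electron — Mg has the largest IE_4 here.
Valence configurations: N³⁺ [He]2s², S³⁺ [Ne]3s²3p¹.
Tabulated IE_4 (kJ/mol): N 7475, S 4556, Mg 10543.
So the fourth ionization energies run S < N < Mg.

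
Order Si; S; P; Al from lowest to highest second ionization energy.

Si, Al, P, S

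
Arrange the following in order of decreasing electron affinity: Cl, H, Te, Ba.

H is in period 1, group 1; Cl is in period 3, group 17; Te is in period 5, group 16; Ba is in period 6, group 2.
Electron affinity generally becomes more exothermic across a period toward the halogens and less exothermic down a group.
These span different periods and groups, so the two trends combine.
H > Ba: the two effects oppose for this pair; the down-group effect wins (73 vs 14 kJ/mol).
Te > H: the two effects oppose for this pair; the across-period effect wins (190 vs 73 kJ/mol).
Cl > Te: relative to Te, both the across-period and down-group shifts push Cl's electron affinity up.
Tabulated electron affinity (kJ/mol): H 73, Cl 349, Te 190, Ba 14.
So from highest to lowest: Cl > Te > H > Ba.

Cl > Te > H > Ba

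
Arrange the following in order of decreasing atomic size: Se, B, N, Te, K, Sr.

K, Sr, Te, Se, B, N

B is in period 2, group 13; N is in period 2, group 15; K is in period 4, group 1; Se is in period 4, group 16; Sr is in period 5, group 2; Te is in period 5, group 16.
Radius decreases left→right (rising Z_eff, same n) and increases top→bottom (higher n).
These span different periods and groups, so the two trends combine.
B > N: both are in period 2; the period trend gives B the larger value.
Se > B: the two effects oppose for this pair; the down-group effect wins (116 vs 85 pm).
Te > Se: Te sits below Se in group 16, so the down-group effect alone puts Te larger.
Sr > Te: both are in period 5; the period trend gives Sr the larger value.
K > Sr: period and group pull opposite ways; the across-period shift dominates (196 vs 185 pm).
For reference (pm): B 85, N 71, K 196, Se 116, Sr 185, Te 136.
So from largest to smallest: K > Sr > Te > Se > B > N.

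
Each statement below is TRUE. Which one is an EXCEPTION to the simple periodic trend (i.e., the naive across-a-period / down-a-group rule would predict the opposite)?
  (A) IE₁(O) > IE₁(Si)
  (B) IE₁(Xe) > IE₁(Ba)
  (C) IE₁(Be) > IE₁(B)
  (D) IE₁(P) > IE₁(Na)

The general trend: first ionisation energy increases across a period and decreases down a group.
(A) O (period 2, group 16) vs Si (period 3, group 14): the stated order agrees with the simple trend.
(B) Xe (period 5, group 18) vs Ba (period 6, group 2): the stated order agrees with the simple trend.
(C) Be (period 2, group 2) vs B (period 2, group 13): the stated order contradicts the simple trend.
(D) P (period 3, group 15) vs Na (period 3, group 1): the stated order agrees with the simple trend.
The exception is (C): removing B's lone 2p electron is easier than breaking Be's filled 2s².

(C)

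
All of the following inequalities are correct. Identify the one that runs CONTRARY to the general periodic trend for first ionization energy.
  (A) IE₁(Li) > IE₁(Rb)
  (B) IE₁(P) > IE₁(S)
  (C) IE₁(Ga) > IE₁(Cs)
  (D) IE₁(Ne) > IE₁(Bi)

(B)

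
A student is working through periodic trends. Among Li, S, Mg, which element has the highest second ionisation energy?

Consider each +1 ion: Li⁺ is the bare [He] core; S⁺ still has 5 valence electrons; Mg⁺ still has 1 valence electron.
Breaking into a closed-shell core is much more expensive than removing a leftover valence electron — Li has the largest IE_2 here.
Valence configurations: S⁺ [Ne]3s²3p³, Mg⁺ [Ne]3s¹.
The numbers (kJ/mol): Li 7298, S 2252, Mg 1451.
So the second ionization energies run Mg < S < Li.

Li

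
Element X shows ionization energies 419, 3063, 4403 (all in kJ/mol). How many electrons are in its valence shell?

1

Look for the largest jump between consecutive ionization energies: IE2/IE1 ≈ 7.3, far larger than any earlier ratio.
That jump marks the point where a core electron is being removed. So the atom has 1 valence electron.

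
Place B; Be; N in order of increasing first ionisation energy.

Be is in period 2, group 2; B is in period 2, group 13; N is in period 2, group 15.
Across a period the outer electron is held more tightly (higher IE₁); down a group it sits in a higher shell, more shielded, and comes off more easily.
All lie in period 2; the across-period trend (first ionization energy increases left to right) applies, with the exception below.
Note the exception: Be has a higher first ionization energy than B, contrary to the simple trend — removing B's lone 2p electron is easier than breaking Be's filled 2s².
For reference (kJ/mol): Be 900, B 801, N 1402.
So from lowest to highest: B < Be < N.

B < Be < N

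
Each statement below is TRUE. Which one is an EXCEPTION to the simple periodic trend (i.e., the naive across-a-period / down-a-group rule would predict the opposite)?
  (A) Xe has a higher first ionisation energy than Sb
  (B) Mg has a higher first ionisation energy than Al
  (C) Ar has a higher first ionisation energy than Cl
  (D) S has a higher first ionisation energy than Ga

(B)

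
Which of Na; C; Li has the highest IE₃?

Li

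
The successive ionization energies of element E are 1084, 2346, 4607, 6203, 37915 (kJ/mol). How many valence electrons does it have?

Look for the largest jump between consecutive ionization energies: IE5/IE4 ≈ 6.1, far larger than any earlier ratio.
That jump marks the point where a core electron is being removed. So the atom has 4 valence electrons.

4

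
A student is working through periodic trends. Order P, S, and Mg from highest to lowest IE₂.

S > P > Mg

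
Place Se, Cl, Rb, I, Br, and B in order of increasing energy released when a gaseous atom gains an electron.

B, Rb, Se, I, Br, Cl

Adding an electron releases more energy for atoms nearer the top right (short of the noble gases).
Here both period and group differ, so the two effects have to be weighed against each other.
Rb > B: this pair runs against the simple trend — see the exception note.
Se > Rb: both effects reinforce here, so Se is clearly the higher of the two.
I > Se: the two effects oppose for this pair; the across-period effect wins (295 vs 195 kJ/mol).
Br > I: they share group 17; the group trend gives Br the larger value.
Cl > Br: Cl sits above Br in group 17, so the down-group effect alone puts Cl higher.
Note the exception: Rb has a higher electron affinity than B, contrary to the simple trend — B's ns²np¹ configuration gives only a small electron affinity — the sparsely filled np subshell binds an added electron weakly.
Approximate values (kJ/mol): B 27, Cl 349, Se 195, Br 325, Rb 47, I 295.
So from lowest to highest: B < Rb < Se < I < Br < Cl.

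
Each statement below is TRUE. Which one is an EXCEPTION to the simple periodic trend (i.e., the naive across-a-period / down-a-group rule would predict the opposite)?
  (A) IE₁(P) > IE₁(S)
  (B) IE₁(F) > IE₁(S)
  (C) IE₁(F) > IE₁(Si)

The general trend: first ionisation energy increases across a period and decreases down a group.
(A) P (period 3, group 15) vs S (period 3, group 16): the stated order contradicts the simple trend.
(B) F (period 2, group 17) vs S (period 3, group 16): the stated order agrees with the simple trend.
(C) F (period 2, group 17) vs Si (period 3, group 14): the stated order agrees with the simple trend.
The exception is (A): S (3p⁴) ionizes more easily than half-filled P (3p³) because the paired 3p electron in S is pushed out by e⁻–e⁻ repulsion.

(A)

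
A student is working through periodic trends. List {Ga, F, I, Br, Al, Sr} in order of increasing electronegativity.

Electronegativity increases across a period and decreases down a group, tracking effective nuclear charge and atomic size.
These span different periods and groups, so the two trends combine.
Al > Sr: relative to Sr, both the across-period and down-group shifts push Al's electronegativity up.
Ga > Al: this pair runs against the simple trend — see the exception note.
I > Ga: the two effects oppose for this pair; the across-period effect wins (2.66 vs 1.81).
Br > I: Br sits above I in group 17, so the down-group effect alone puts Br higher.
F > Br: F sits above Br in group 17, so the down-group effect alone puts F higher.
Note the exception: Ga has a higher electronegativity than Al, contrary to the simple trend — poor shielding by filled d (and f) subshells raises the heavier element's effective nuclear charge more than the simple down-group trend predicts.
For reference (Pauling): F 3.98, Al 1.61, Ga 1.81, Br 2.96, Sr 0.95, I 2.66.
So from lowest to highest: Sr < Al < Ga < I < Br < F.

Sr < Al < Ga < I < Br < F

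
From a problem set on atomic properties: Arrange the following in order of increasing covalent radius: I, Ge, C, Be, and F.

Be is in period 2, group 2; C is in period 2, group 14; F is in period 2, group 17; Ge is in period 4, group 14; I is in period 5, group 17.
Moving right in a period, electrons are added to the same shell under a stronger nuclear pull, so atoms get smaller; moving down, a new shell is opened and atoms get larger.
Here both period and group differ, so the two effects have to be weighed against each other.
C > F: both are in period 2; the period trend gives C the larger value.
Be > C: both are in period 2; the period trend gives Be the larger value.
Ge > Be: the two effects oppose for this pair; the down-group effect wins (121 vs 102 pm).
I > Ge: period and group pull opposite ways; the down-group shift dominates (133 vs 121 pm).
Tabulated atomic radius (pm): Be 102, C 75, F 64, Ge 121, I 133.
So from smallest to largest: F < C < Be < Ge < I.

F, C, Be, Ge, I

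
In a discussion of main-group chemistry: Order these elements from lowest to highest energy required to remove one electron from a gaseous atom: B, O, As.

B < As < O

B is in period 2, group 13; O is in period 2, group 16; As is in period 4, group 15.
Across a period the outer electron is held more tightly (higher IE₁); down a group it sits in a higher shell, more shielded, and comes off more easily.
Neither a single period nor a single group — weigh both effects.
As > B: period and group pull opposite ways; the across-period shift dominates (947 vs 801 kJ/mol).
O > As: both effects reinforce here, so O is clearly the higher of the two.
Tabulated first ionization energy (kJ/mol): B 801, O 1314, As 947.
So from lowest to highest: B < As < O.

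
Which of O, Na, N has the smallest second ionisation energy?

N

The second ionization energy removes an electron from the +1 ion. For each element: O⁺ still has 5 valence electrons; Na⁺ is the bare [Ne] core; N⁺ still has 4 valence electrons.
Pulling an electron out of a noble-gas core costs far more than removing a remaining valence electron, so Na sits at the high end of IE_2.
Valence configurations: O⁺ [He]2s²2p³, N⁺ [He]2s²2p².
The numbers (kJ/mol): O 3388, Na 4562, N 2856.
Putting it together, IE_2: N < O < Na.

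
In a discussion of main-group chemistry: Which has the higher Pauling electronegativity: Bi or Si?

Bi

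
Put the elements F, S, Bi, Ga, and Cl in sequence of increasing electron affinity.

Ga < Bi < S < F < Cl

F is in period 2, group 17; S is in period 3, group 16; Cl is in period 3, group 17; Ga is in period 4, group 13; Bi is in period 6, group 15.
Adding an electron releases more energy for atoms nearer the top right (short of the noble gases).
Here both period and group differ, so the two effects have to be weighed against each other.
Bi > Ga: period and group pull opposite ways; the across-period shift dominates (91 vs 29 kJ/mol).
S > Bi: both effects reinforce here, so S is clearly the higher of the two.
F > S: relative to S, both the across-period and down-group shifts push F's electron affinity up.
Cl > F: this pair runs against the simple trend — see the exception note.
Note the exception: Cl has a higher electron affinity than F, contrary to the simple trend — F's small 2p subshell makes the incoming electron feel strong e⁻–e⁻ repulsion, so Cl actually releases more energy on gaining an electron.
For reference (kJ/mol): F 328, S 200, Cl 349, Ga 29, Bi 91.
So from lowest to highest: Ga < Bi < S < F < Cl.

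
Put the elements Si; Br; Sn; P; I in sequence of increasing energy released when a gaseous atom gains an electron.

P < Sn < Si < I < Br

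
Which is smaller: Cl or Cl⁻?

Cl

Forming Cl⁻ adds 1 electron to Cl. More electron–electron repulsion in the same shell, with unchanged nuclear charge, lets the cloud expand.
An anion is larger than its parent atom: Cl⁻ > Cl.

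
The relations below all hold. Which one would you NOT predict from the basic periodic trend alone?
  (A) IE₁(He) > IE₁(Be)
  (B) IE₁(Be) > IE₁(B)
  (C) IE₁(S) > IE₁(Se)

(B)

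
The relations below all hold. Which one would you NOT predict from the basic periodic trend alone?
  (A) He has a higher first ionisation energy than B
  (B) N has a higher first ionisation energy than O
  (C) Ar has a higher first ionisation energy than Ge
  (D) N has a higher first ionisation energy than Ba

The general trend: first ionisation energy increases across a period and decreases down a group.
(A) He (period 1, group 18) vs B (period 2, group 13): the stated order agrees with the simple trend.
(B) N (period 2, group 15) vs O (period 2, group 16): the stated order contradicts the simple trend.
(C) Ar (period 3, group 18) vs Ge (period 4, group 14): the stated order agrees with the simple trend.
(D) N (period 2, group 15) vs Ba (period 6, group 2): the stated order agrees with the simple trend.
The exception is (B): pairing an electron in O's 2p⁴ costs repulsion energy, so O ionizes more easily than half-filled N (2p³).

(B)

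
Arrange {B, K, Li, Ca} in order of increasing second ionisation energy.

After 1 electron has been removed, what remains? B⁺ still has 2 valence electrons; K⁺ is the bare [Ar] core; Li⁺ is the bare [He] core; Ca⁺ still has 1 valence electron.
Core electrons are held far more tightly than valence electrons, so K and Li top the IE_2 order.
Valence configurations: B⁺ [He]2s², Ca⁺ [Ar]4s¹.
Approximate IE_2 values (kJ/mol): B 2427, K 3052, Li 7298, Ca 1145.
Hence IE_2: Ca < B < K < Li.

Ca < B < K < Li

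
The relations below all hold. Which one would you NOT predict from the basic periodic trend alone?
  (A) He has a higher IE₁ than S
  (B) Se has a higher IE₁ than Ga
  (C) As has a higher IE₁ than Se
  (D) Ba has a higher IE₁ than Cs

(C)

The general trend: IE₁ increases across a period and decreases down a group.
(A) He (period 1, group 18) vs S (period 3, group 16): the stated order agrees with the simple trend.
(B) Se (period 4, group 16) vs Ga (period 4, group 13): the stated order agrees with the simple trend.
(C) As (period 4, group 15) vs Se (period 4, group 16): the stated order contradicts the simple trend.
(D) Ba (period 6, group 2) vs Cs (period 6, group 1): the stated order agrees with the simple trend.
The exception is (C): Se (4p⁴) ionizes more easily than half-filled As (4p³).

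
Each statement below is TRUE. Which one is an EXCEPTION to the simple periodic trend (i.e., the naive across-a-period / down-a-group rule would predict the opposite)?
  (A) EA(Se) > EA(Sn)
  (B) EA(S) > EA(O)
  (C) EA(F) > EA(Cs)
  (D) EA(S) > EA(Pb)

(B)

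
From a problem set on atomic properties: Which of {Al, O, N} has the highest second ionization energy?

O

IE_2 is the cost of taking one more electron from the +1 cation: Al⁺ still has 2 valence electrons; O⁺ still has 5 valence electrons; N⁺ still has 4 valence electrons.
All are still removing valence electrons, so compare the +1 ions as you would atoms: IE_2 generally rises across a period (higher Z_eff) and falls down a group (larger shell), subject to the usual subshell exceptions.
Valence configurations: Al⁺ [Ne]3s², O⁺ [He]2s²2p³, N⁺ [He]2s²2p².
Tabulated IE_2 (kJ/mol): Al 1817, O 3388, N 2856.
Overall IE_2 order: Al < N < O.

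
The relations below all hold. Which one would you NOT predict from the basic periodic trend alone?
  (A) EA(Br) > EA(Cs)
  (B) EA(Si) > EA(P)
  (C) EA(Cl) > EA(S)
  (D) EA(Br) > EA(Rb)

(B)

The general trend: electron affinity increases across a period and decreases down a group.
(A) Br (period 4, group 17) vs Cs (period 6, group 1): the stated order agrees with the simple trend.
(B) Si (period 3, group 14) vs P (period 3, group 15): the stated order contradicts the simple trend.
(C) Cl (period 3, group 17) vs S (period 3, group 16): the stated order agrees with the simple trend.
(D) Br (period 4, group 17) vs Rb (period 5, group 1): the stated order agrees with the simple trend.
The exception is (B): adding an electron to P's half-filled 3p³ is unfavourable, so Si (3p²) has the more exothermic EA.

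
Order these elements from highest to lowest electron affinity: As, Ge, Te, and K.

Te > Ge > As > K

K is in period 4, group 1; Ge is in period 4, group 14; As is in period 4, group 15; Te is in period 5, group 16.
Adding an electron releases more energy for atoms nearer the top right (short of the noble gases).
Here both period and group differ, so the two effects have to be weighed against each other.
As > K: both are in period 4; the period trend gives As the larger value.
Ge > As: this pair runs against the simple trend — see the exception note.
Te > Ge: the two effects oppose for this pair; the across-period effect wins (190 vs 119 kJ/mol).
Note the exception: Ge has a higher electron affinity than As, contrary to the simple trend — adding an electron to As's half-filled 4p³ is unfavourable, so Ge (4p²) has the more exothermic EA.
For reference (kJ/mol): K 48, Ge 119, As 78, Te 190.
So from highest to lowest: Te > Ge > As > K.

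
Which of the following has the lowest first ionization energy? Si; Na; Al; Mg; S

Na is in period 3, group 1; Mg is in period 3, group 2; Al is in period 3, group 13; Si is in period 3, group 14; S is in period 3, group 16.
First ionization energy rises across a period (greater Z_eff holds electrons more tightly) and falls down a group (valence electrons are farther from the nucleus).
All lie in period 3; the across-period trend (first ionization energy increases left to right) applies, with the exception below.
Note the exception: Mg has a higher first ionization energy than Al, contrary to the simple trend — Al's single 3p electron is easier to remove than one from Mg's filled 3s².
Approximate values (kJ/mol): Na 496, Mg 738, Al 578, Si 786, S 1000.
The lowest first ionization energy among these belongs to Na.

Na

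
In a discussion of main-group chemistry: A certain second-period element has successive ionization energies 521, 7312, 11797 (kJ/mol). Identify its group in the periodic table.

Group 1

Look for the largest jump between consecutive ionization energies: IE2/IE1 ≈ 14.0, far larger than any earlier ratio.
That jump marks the point where a core electron is being removed. So the atom has 1 valence electron.
A main-group element with 1 valence electron is in group 1.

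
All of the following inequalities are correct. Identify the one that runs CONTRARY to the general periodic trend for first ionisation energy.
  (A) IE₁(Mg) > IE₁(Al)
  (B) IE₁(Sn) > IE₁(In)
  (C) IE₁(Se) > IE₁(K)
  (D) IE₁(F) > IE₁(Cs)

(A)

The general trend: first ionisation energy increases across a period and decreases down a group.
(A) Mg (period 3, group 2) vs Al (period 3, group 13): the stated order contradicts the simple trend.
(B) Sn (period 5, group 14) vs In (period 5, group 13): the stated order agrees with the simple trend.
(C) Se (period 4, group 16) vs K (period 4, group 1): the stated order agrees with the simple trend.
(D) F (period 2, group 17) vs Cs (period 6, group 1): the stated order agrees with the simple trend.
The exception is (A): Al's single 3p electron is easier to remove than one from Mg's filled 3s².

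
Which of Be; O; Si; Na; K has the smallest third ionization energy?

Consider each +2 ion: Be²⁺ is the bare [He] core; O²⁺ still has 4 valence electrons; Si²⁺ still has 2 valence electrons; Na²⁺ is already 1 electron into the core; K²⁺ is already 1 electron into the core.
Usually core removal costs more than valence removal, but here the competition is close: a tightly held n=2 valence electron can cost more to remove than an n=3 core electron, so the actual values have to decide it.
Valence configurations: O²⁺ [He]2s²2p², Si²⁺ [Ne]3s².
Tabulated IE_3 (kJ/mol): Be 14849, O 5300, Si 3232, Na 6910, K 4420.
So the third ionization energies run Si < K < O < Na < Be.

Si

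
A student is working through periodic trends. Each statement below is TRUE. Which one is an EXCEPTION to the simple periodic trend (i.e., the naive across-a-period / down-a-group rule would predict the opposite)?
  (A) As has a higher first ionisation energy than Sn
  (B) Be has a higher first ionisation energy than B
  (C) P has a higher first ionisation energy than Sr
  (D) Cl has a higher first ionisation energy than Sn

(B)

The general trend: first ionisation energy increases across a period and decreases down a group.
(A) As (period 4, group 15) vs Sn (period 5, group 14): the stated order agrees with the simple trend.
(B) Be (period 2, group 2) vs B (period 2, group 13): the stated order contradicts the simple trend.
(C) P (period 3, group 15) vs Sr (period 5, group 2): the stated order agrees with the simple trend.
(D) Cl (period 3, group 17) vs Sn (period 5, group 14): the stated order agrees with the simple trend.
The exception is (B): removing B's lone 2p electron is easier than breaking Be's filled 2s².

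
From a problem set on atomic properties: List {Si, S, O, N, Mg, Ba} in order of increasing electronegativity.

Electronegativity increases across a period and decreases down a group, tracking effective nuclear charge and atomic size.
These span different periods and groups, so the two trends combine.
Mg > Ba: they share group 2; the group trend gives Mg the larger value.
Si > Mg: both are in period 3; the period trend gives Si the larger value.
S > Si: both are in period 3; the period trend gives S the larger value.
N > S: the two effects oppose for this pair; the down-group effect wins (3.04 vs 2.58).
O > N: both are in period 2; the period trend gives O the larger value.
For reference (Pauling): N 3.04, O 3.44, Mg 1.31, Si 1.90, S 2.58, Ba 0.89.
So from lowest to highest: Ba < Mg < Si < S < N < O.

Ba < Mg < Si < S < N < O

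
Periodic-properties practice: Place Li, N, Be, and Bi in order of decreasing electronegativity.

N, Bi, Be, Li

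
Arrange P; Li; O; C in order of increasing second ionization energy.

After 1 electron has been removed, what remains? P⁺ still has 4 valence electrons; Li⁺ is the bare [He] core; O⁺ still has 5 valence electrons; C⁺ still has 3 valence electrons.
Pulling an electron out of a noble-gas core costs far more than removing a remaining valence electron, so Li sits at the high end of IE_2.
Valence configurations: P⁺ [Ne]3s²3p², O⁺ [He]2s²2p³, C⁺ [He]2s²2p¹.
Tabulated IE_2 (kJ/mol): P 1907, Li 7298, O 3388, C 2353.
Putting it together, IE_2: P < C < O < Li.

P < C < O < Li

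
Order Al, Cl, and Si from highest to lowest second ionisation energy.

Consider each +1 ion: Al⁺ still has 2 valence electrons; Cl⁺ still has 6 valence electrons; Si⁺ still has 3 valence electrons.
All are still removing valence electrons, so compare the +1 ions as you would atoms: IE_2 generally rises across a period (higher Z_eff) and falls down a group (larger shell), subject to the usual subshell exceptions.
Valence configurations: Al⁺ [Ne]3s², Cl⁺ [Ne]3s²3p⁴, Si⁺ [Ne]3s²3p¹.
Si⁺ loses a lone 3p electron whereas Al⁺ must break into a filled 3s² pair, so IE_2(Al) > IE_2(Si) even though Si has the higher nuclear charge.
The numbers (kJ/mol): Al 1817, Cl 2298, Si 1577.
So the second ionization energies run Si < Al < Cl.

Cl > Al > Si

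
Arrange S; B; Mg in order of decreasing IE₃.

Mg > B > S

Consider each +2 ion: S²⁺ still has 4 valence electrons; B²⁺ still has 1 valence electron; Mg²⁺ is the bare [Ne] core.
Core electrons are held far more tightly than valence electrons, so Mg tops the IE_3 order.
Valence configurations: S²⁺ [Ne]3s²3p², B²⁺ [He]2s¹.
Approximate IE_3 values (kJ/mol): S 3357, B 3660, Mg 7733.
Putting it together, IE_3: S < B < Mg.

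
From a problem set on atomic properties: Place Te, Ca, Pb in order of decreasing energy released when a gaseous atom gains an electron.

Ca is in period 4, group 2; Te is in period 5, group 16; Pb is in period 6, group 14.
EA tends to increase across a period and decrease down a group, though the pattern is less regular than for IE or radius.
These span different periods and groups, so the two trends combine.
Pb > Ca: period and group pull opposite ways; the across-period shift dominates (35 vs 2 kJ/mol).
Te > Pb: relative to Pb, both the across-period and down-group shifts push Te's electron affinity up.
Tabulated electron affinity (kJ/mol): Ca 2, Te 190, Pb 35.
So from highest to lowest: Te > Pb > Ca.

Te, Pb, Ca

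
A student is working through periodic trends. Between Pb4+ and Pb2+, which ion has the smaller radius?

Both ions have Z = 82 protons, but Pb4+ has lost more electrons, so its remaining electrons feel a larger effective nuclear charge per electron and are pulled in more tightly.
Higher positive charge → smaller ion, so Pb2+ > Pb4+.

Pb4+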